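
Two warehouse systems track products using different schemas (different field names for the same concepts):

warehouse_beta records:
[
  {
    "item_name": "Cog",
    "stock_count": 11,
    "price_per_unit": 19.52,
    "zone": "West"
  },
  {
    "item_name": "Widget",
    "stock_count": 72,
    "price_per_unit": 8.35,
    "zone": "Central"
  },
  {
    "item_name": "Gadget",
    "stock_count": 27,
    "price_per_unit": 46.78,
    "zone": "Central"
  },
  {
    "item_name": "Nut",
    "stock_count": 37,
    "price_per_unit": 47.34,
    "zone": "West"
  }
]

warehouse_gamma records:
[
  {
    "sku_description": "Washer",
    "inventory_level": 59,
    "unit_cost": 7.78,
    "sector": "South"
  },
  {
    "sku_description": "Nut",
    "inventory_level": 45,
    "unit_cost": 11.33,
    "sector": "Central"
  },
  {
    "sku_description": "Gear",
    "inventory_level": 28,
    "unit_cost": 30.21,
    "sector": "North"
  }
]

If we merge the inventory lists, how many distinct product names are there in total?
6

Schema mapping: "item_name" (warehouse_beta) = "sku_description" (warehouse_gamma) = product name

Products in warehouse_beta: ['Cog', 'Gadget', 'Nut', 'Widget']
Products in warehouse_gamma: ['Gear', 'Nut', 'Washer']

Union (unique products): ['Cog', 'Gadget', 'Gear', 'Nut', 'Washer', 'Widget']
Count: 6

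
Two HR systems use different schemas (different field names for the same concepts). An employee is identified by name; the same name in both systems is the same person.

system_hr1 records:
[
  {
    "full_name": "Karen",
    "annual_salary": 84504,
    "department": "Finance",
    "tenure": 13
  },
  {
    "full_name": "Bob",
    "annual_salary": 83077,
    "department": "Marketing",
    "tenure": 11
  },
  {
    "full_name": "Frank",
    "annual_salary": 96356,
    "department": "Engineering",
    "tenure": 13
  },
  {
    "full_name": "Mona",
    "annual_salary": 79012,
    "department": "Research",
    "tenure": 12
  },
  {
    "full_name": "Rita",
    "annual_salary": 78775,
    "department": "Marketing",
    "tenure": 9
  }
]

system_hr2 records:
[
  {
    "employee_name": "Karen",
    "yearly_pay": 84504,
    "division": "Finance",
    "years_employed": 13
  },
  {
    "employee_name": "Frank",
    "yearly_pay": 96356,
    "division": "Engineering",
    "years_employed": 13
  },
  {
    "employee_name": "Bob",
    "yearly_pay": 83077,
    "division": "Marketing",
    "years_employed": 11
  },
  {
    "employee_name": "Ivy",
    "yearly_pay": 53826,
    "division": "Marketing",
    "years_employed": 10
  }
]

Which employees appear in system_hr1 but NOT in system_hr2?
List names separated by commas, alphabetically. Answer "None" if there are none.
Mona, Rita

Schema mapping: "full_name" (system_hr1) = "employee_name" (system_hr2) = employee name

Names in system_hr1: ['Bob', 'Frank', 'Karen', 'Mona', 'Rita']
Names in system_hr2: ['Bob', 'Frank', 'Ivy', 'Karen']

In system_hr1 but not system_hr2: ['Mona', 'Rita']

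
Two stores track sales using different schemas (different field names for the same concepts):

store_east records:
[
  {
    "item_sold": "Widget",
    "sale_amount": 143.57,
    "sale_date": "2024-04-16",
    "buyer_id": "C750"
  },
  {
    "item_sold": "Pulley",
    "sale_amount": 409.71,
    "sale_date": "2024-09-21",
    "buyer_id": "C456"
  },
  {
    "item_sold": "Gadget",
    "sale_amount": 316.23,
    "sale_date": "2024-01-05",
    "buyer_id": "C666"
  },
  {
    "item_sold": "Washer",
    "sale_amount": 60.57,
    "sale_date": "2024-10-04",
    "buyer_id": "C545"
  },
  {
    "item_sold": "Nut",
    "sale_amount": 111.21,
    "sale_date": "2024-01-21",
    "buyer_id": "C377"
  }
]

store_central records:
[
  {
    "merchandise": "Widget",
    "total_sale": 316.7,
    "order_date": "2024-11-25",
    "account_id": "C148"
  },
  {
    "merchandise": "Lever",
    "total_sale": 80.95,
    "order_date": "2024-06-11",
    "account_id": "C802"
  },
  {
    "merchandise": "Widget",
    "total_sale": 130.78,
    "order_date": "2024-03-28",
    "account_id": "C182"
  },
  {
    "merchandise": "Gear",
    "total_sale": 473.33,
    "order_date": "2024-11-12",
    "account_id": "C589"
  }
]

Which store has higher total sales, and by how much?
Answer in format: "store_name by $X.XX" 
store_east by $39.53

Schema mapping: "sale_amount" (store_east) = "total_sale" (store_central) = sale amount

Total for store_east: 1041.29
Total for store_central: 1001.76

Difference: |1041.29 - 1001.76| = 39.53
store_east has higher sales by $39.53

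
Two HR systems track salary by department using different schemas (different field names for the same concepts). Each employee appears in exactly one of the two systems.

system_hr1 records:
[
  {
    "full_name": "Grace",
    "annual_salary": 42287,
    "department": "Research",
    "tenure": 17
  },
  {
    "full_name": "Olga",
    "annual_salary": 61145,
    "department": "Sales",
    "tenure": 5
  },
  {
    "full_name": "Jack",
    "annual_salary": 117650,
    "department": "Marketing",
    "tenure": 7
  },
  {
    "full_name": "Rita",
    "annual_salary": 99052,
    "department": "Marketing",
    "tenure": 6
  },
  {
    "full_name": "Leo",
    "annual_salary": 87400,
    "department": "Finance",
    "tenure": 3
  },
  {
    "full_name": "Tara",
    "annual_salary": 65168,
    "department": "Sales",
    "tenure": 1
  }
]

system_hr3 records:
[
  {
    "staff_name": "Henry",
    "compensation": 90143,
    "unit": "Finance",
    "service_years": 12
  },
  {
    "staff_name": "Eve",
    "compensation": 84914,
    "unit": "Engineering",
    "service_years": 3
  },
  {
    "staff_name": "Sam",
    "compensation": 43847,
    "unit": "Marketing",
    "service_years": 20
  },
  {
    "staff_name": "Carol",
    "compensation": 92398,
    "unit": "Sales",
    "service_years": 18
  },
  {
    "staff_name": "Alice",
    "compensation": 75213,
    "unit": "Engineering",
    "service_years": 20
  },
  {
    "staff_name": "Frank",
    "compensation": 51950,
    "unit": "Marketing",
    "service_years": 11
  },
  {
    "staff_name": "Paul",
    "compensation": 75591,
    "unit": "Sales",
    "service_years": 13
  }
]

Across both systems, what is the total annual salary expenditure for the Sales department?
294302

Schema mappings:
- "department" (system_hr1) = "unit" (system_hr3) = department
- "annual_salary" (system_hr1) = "compensation" (system_hr3) = salary

Sales salaries from system_hr1: 126313
Sales salaries from system_hr3: 167989

Total: 126313 + 167989 = 294302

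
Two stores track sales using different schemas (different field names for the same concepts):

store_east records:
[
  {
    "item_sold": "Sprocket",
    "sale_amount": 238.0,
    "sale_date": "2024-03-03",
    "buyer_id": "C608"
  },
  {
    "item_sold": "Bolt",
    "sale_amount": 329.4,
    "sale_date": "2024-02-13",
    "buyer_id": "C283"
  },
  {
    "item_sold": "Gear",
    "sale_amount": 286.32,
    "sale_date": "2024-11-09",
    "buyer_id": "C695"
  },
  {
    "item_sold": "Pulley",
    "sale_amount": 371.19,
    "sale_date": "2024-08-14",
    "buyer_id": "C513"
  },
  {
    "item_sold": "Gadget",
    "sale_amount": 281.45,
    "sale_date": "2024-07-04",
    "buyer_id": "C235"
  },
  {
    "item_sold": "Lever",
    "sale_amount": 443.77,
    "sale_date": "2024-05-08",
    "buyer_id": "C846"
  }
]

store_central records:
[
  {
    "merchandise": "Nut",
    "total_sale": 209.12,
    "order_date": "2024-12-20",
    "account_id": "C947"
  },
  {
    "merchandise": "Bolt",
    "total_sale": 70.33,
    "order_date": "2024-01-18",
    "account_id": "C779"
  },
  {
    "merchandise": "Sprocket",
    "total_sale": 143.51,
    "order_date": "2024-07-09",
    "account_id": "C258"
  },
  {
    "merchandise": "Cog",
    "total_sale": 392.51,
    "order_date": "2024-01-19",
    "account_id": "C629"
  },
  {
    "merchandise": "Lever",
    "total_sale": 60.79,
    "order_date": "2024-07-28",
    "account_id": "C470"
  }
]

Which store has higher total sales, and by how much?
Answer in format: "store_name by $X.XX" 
store_east by $1073.87

Schema mapping: "sale_amount" (store_east) = "total_sale" (store_central) = sale amount

Total for store_east: 1950.13
Total for store_central: 876.26

Difference: |1950.13 - 876.26| = 1073.87
store_east has higher sales by $1073.87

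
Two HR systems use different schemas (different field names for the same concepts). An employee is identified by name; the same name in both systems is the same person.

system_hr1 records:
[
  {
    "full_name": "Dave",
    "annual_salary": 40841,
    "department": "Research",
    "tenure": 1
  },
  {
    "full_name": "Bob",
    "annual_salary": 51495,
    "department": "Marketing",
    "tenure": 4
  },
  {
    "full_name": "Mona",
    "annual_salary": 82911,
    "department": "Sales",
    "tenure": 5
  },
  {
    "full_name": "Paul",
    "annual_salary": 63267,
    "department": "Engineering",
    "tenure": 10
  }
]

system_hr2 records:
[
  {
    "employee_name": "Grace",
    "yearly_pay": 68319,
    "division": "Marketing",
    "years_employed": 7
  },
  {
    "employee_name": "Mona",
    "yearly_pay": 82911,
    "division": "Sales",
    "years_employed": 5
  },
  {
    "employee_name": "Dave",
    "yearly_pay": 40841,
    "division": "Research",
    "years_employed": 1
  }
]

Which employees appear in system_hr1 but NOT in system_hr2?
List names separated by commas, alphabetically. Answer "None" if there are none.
Bob, Paul

Schema mapping: "full_name" (system_hr1) = "employee_name" (system_hr2) = employee name

Names in system_hr1: ['Bob', 'Dave', 'Mona', 'Paul']
Names in system_hr2: ['Dave', 'Grace', 'Mona']

In system_hr1 but not system_hr2: ['Bob', 'Paul']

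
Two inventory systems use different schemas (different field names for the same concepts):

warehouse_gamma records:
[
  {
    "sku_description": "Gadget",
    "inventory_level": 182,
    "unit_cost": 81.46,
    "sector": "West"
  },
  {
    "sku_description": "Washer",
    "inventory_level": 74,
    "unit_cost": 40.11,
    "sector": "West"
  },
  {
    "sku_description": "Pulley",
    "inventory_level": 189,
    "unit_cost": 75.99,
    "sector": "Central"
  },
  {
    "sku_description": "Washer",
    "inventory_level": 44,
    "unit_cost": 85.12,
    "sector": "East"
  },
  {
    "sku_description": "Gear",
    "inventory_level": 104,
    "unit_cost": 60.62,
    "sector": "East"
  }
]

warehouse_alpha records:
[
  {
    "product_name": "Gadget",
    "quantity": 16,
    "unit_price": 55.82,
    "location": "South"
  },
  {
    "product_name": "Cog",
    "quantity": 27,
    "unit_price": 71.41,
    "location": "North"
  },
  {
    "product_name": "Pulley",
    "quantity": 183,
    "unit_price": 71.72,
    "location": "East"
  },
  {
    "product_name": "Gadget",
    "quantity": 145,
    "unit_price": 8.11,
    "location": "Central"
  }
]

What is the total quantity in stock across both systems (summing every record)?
964

To reconcile these schemas, identify the field holding the quantity in stock in each system:
1. In warehouse_gamma it is "inventory_level"
2. In warehouse_alpha it is "quantity"

From warehouse_gamma: 182 + 74 + 189 + 44 + 104 = 593
From warehouse_alpha: 16 + 27 + 183 + 145 = 371

Total: 593 + 371 = 964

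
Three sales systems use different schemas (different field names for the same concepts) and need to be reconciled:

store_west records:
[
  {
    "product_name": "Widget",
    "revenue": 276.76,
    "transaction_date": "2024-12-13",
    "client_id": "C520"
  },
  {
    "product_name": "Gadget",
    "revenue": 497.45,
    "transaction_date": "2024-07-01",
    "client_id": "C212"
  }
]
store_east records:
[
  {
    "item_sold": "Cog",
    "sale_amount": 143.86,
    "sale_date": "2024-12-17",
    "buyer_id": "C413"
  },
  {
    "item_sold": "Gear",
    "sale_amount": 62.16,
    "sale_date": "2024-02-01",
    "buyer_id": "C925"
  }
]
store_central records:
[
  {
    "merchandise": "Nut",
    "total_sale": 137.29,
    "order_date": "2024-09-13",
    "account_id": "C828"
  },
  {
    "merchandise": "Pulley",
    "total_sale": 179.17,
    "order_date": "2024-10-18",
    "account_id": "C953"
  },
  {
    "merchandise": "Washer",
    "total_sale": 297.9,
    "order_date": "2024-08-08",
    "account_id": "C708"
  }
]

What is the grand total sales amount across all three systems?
1594.59

Schema reconciliation - all amount fields map to sale amount:

store_west (revenue): 774.21
store_east (sale_amount): 206.02
store_central (total_sale): 614.36

Grand total: 1594.59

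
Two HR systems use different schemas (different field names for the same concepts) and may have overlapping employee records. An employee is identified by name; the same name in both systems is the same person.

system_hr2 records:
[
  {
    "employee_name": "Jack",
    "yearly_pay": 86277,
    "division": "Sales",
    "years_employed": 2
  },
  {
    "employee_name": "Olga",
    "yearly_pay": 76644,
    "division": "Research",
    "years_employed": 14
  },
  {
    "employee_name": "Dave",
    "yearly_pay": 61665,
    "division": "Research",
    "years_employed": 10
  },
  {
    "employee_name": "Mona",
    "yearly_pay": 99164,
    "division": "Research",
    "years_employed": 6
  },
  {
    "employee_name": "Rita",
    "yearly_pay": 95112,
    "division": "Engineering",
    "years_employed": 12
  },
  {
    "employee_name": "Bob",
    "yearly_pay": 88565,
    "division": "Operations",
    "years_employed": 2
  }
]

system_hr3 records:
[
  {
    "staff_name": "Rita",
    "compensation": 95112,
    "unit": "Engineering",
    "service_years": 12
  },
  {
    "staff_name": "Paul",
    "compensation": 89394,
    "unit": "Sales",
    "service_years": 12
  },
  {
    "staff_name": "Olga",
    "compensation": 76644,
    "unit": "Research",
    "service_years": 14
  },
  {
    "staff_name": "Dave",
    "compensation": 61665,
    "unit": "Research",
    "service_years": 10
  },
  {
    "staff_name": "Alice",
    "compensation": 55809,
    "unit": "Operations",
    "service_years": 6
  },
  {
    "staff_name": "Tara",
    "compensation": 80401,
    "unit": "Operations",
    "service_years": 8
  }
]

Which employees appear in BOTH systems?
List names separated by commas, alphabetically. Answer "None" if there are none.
Dave, Olga, Rita

Schema mapping: "employee_name" (system_hr2) = "staff_name" (system_hr3) = employee name

Names in system_hr2: ['Bob', 'Dave', 'Jack', 'Mona', 'Olga', 'Rita']
Names in system_hr3: ['Alice', 'Dave', 'Olga', 'Paul', 'Rita', 'Tara']

Intersection: ['Dave', 'Olga', 'Rita']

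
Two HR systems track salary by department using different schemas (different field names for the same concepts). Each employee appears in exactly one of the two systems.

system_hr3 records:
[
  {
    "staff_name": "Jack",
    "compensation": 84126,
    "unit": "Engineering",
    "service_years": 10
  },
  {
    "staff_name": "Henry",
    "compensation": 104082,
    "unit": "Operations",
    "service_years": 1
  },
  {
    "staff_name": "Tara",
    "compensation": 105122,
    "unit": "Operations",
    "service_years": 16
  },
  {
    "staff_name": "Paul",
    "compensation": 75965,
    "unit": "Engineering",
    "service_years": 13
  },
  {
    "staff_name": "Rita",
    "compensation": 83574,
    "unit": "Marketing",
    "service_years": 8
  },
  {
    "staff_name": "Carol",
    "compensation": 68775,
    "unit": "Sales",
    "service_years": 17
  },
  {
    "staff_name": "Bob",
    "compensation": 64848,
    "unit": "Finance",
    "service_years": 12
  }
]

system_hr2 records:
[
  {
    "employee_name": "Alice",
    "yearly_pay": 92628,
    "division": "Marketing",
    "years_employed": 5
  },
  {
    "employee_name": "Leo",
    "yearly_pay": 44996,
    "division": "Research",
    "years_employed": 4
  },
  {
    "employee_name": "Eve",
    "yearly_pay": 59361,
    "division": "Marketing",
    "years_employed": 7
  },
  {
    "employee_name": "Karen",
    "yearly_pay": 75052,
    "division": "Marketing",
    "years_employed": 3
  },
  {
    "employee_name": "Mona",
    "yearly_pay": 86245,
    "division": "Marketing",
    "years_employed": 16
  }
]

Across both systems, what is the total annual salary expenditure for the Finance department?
64848

Schema mappings:
- "unit" (system_hr3) = "division" (system_hr2) = department
- "compensation" (system_hr3) = "yearly_pay" (system_hr2) = salary

Finance salaries from system_hr3: 64848
Finance salaries from system_hr2: 0

Total: 64848 + 0 = 64848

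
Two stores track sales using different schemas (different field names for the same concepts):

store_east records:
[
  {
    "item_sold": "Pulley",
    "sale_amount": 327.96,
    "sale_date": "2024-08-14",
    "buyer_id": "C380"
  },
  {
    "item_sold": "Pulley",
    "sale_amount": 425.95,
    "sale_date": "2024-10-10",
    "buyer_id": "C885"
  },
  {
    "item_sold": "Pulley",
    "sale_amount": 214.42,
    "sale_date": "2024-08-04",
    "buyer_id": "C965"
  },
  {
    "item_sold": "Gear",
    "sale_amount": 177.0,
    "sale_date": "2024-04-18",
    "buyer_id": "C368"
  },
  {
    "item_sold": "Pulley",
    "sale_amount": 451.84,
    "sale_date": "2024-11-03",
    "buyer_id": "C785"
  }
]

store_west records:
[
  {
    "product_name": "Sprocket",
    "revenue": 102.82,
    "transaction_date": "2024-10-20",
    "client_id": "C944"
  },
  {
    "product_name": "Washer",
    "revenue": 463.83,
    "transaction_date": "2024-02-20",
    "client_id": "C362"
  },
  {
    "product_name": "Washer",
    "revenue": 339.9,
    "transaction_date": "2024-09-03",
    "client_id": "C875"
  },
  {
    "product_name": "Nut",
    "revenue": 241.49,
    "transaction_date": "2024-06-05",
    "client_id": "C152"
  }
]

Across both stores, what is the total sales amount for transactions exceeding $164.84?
2642.39

Schema mapping: "sale_amount" (store_east) = "revenue" (store_west) = sale amount

Sum of sales > $164.84 in store_east: 1597.17
Sum of sales > $164.84 in store_west: 1045.22

Total: 1597.17 + 1045.22 = 2642.39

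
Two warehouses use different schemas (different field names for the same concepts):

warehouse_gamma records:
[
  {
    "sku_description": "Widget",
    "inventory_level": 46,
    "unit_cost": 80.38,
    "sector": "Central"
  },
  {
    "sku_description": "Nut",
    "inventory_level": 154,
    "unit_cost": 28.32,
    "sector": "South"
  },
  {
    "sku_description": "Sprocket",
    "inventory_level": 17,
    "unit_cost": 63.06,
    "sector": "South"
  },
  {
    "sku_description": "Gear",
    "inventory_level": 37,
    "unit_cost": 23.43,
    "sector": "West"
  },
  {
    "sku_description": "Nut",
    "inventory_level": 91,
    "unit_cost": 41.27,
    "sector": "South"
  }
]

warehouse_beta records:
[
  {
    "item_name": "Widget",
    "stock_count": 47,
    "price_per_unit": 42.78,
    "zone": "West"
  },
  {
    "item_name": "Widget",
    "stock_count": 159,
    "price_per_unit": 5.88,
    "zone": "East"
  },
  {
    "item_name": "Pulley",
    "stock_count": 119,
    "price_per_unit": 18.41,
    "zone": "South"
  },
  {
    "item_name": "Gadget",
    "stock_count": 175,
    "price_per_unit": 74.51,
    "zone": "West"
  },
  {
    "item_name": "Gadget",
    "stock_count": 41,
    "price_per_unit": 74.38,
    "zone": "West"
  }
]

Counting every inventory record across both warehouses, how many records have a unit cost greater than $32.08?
6

Schema mapping: "unit_cost" (warehouse_gamma) = "price_per_unit" (warehouse_beta) = unit cost

Records > $32.08 in warehouse_gamma: 3
Records > $32.08 in warehouse_beta: 3

Total count: 3 + 3 = 6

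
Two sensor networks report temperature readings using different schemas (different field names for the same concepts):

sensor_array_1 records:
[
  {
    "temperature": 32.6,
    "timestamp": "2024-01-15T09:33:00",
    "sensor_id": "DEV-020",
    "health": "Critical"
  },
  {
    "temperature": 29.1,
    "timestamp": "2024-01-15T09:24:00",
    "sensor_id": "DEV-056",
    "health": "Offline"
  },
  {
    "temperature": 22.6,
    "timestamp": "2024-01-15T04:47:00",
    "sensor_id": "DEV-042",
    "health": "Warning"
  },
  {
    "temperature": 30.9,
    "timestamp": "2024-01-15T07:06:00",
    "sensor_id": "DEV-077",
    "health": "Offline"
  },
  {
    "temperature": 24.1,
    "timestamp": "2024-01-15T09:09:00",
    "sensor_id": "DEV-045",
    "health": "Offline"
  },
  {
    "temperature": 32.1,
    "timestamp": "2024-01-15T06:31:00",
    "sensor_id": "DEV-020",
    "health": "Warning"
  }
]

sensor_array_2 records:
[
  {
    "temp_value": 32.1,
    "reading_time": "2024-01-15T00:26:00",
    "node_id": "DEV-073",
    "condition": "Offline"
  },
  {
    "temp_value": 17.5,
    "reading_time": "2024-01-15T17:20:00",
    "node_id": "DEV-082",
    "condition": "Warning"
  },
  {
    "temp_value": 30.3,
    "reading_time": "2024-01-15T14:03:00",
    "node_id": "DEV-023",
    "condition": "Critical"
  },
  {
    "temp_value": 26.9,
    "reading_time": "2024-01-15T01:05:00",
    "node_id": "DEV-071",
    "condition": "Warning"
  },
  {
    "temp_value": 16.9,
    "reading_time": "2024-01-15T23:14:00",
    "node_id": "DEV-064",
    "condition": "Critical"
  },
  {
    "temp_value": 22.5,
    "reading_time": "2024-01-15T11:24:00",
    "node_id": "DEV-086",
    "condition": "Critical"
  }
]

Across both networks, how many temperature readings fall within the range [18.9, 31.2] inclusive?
7

Schema mapping: "temperature" (sensor_array_1) = "temp_value" (sensor_array_2) = temperature

Readings in [18.9, 31.2] from sensor_array_1: 4
Readings in [18.9, 31.2] from sensor_array_2: 3

Total count: 4 + 3 = 7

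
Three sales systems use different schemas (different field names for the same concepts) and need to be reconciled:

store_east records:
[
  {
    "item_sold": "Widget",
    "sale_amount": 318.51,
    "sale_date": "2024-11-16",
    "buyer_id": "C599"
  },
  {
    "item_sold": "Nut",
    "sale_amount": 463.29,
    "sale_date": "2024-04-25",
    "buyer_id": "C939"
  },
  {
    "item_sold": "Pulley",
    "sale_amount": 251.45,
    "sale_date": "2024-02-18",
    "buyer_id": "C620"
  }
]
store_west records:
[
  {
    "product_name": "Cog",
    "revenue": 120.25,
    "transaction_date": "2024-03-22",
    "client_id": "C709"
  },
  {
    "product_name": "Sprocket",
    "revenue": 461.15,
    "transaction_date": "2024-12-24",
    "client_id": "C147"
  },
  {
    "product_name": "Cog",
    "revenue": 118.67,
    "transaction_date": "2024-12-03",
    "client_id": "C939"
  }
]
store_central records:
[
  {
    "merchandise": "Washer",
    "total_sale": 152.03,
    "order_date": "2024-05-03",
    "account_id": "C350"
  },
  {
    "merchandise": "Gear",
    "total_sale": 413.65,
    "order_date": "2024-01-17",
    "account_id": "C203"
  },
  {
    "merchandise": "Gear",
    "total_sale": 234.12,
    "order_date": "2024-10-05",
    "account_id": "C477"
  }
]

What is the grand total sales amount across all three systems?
2533.12

Schema reconciliation - all amount fields map to sale amount:

store_east (sale_amount): 1033.25
store_west (revenue): 700.07
store_central (total_sale): 799.8

Grand total: 2533.12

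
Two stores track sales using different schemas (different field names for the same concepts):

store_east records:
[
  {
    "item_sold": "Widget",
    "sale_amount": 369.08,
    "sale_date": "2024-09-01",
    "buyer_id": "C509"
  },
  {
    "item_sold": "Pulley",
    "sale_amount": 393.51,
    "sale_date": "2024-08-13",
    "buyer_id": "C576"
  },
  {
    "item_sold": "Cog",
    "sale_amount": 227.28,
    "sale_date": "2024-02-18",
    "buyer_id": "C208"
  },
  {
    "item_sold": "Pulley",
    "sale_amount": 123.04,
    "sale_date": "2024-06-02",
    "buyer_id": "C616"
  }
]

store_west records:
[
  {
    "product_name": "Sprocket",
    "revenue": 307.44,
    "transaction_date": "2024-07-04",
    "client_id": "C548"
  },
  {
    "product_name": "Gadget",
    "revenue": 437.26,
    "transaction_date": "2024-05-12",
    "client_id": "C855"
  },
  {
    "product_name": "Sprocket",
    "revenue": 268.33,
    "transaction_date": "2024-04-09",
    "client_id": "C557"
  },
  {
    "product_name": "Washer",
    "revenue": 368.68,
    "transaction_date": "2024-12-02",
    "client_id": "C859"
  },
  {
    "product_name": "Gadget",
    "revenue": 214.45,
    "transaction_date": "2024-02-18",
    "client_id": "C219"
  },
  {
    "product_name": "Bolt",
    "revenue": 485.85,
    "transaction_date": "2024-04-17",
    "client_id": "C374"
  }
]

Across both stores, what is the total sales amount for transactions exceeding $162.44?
3071.88

Schema mapping: "sale_amount" (store_east) = "revenue" (store_west) = sale amount

Sum of sales > $162.44 in store_east: 989.87
Sum of sales > $162.44 in store_west: 2082.01

Total: 989.87 + 2082.01 = 3071.88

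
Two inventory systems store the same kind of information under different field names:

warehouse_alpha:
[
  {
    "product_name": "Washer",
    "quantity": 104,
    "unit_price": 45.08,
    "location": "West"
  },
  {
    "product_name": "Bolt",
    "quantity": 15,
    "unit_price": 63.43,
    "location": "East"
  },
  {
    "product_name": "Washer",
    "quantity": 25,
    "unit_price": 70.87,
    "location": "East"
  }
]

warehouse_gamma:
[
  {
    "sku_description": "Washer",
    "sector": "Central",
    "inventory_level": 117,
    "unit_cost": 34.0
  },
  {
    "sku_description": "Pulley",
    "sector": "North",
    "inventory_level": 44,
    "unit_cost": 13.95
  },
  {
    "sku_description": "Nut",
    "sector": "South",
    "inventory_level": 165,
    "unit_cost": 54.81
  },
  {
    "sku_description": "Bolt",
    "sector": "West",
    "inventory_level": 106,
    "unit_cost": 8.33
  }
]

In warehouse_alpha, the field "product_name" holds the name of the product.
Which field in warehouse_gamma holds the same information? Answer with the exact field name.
sku_description

In warehouse_alpha, "product_name" holds the name of the product.
The fields in warehouse_gamma are: "sku_description", "sector", "inventory_level", "unit_cost".
"sku_description" is the match: the name refers to the same concept and its values are product-name strings (e.g. 'Bolt', 'Nut').
The other fields ("sector", "inventory_level", "unit_cost") hold different kinds of data.

So "product_name" in warehouse_alpha corresponds to "sku_description" in warehouse_gamma.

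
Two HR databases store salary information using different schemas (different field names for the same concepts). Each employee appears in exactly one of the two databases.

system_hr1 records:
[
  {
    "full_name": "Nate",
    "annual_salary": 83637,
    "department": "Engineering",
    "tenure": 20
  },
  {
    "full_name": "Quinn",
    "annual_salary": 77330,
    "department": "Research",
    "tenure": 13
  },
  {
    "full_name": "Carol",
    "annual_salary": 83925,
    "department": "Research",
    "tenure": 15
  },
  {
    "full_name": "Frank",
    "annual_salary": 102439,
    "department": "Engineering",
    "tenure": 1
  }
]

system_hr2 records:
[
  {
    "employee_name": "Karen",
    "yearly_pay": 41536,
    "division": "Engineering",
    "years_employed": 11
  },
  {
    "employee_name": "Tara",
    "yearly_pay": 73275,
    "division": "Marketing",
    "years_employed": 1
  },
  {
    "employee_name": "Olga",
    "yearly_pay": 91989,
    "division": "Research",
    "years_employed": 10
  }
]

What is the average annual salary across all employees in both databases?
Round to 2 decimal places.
79161.57

Schema mapping: "annual_salary" (system_hr1) = "yearly_pay" (system_hr2) = annual salary

All salaries: [83637, 77330, 83925, 102439, 41536, 73275, 91989]
Sum: 554131
Count: 7
Average: 554131 / 7 = 79161.57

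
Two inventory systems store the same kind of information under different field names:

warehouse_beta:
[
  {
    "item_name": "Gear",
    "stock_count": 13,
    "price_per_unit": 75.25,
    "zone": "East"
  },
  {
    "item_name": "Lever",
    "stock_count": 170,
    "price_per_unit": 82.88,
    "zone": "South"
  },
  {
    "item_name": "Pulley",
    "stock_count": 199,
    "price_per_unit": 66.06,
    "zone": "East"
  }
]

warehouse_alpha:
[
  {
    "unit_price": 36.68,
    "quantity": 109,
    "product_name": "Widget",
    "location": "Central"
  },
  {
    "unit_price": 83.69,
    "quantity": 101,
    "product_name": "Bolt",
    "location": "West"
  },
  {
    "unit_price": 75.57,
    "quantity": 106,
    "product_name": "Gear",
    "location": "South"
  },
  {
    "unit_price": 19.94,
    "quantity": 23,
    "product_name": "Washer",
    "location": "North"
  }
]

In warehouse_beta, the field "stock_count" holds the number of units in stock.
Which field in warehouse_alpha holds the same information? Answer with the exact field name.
quantity

In warehouse_beta, "stock_count" holds the number of units in stock.
The fields in warehouse_alpha are: "unit_price", "quantity", "product_name", "location".
"quantity" is the match: the name refers to the same concept and its values are whole-number counts (e.g. 109, 101).
The other fields ("unit_price", "product_name", "location") hold different kinds of data.

So "stock_count" in warehouse_beta corresponds to "quantity" in warehouse_alpha.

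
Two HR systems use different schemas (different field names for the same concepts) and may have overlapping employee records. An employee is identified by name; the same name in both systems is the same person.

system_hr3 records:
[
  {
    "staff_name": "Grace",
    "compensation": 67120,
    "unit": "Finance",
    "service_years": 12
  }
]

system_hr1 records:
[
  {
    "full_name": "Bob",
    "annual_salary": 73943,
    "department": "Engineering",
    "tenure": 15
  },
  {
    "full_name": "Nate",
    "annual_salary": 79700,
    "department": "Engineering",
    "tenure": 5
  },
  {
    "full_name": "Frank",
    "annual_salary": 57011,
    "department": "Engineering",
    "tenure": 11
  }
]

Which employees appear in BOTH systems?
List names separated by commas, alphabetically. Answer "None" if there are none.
None

Schema mapping: "staff_name" (system_hr3) = "full_name" (system_hr1) = employee name

Names in system_hr3: ['Grace']
Names in system_hr1: ['Bob', 'Frank', 'Nate']

Intersection: None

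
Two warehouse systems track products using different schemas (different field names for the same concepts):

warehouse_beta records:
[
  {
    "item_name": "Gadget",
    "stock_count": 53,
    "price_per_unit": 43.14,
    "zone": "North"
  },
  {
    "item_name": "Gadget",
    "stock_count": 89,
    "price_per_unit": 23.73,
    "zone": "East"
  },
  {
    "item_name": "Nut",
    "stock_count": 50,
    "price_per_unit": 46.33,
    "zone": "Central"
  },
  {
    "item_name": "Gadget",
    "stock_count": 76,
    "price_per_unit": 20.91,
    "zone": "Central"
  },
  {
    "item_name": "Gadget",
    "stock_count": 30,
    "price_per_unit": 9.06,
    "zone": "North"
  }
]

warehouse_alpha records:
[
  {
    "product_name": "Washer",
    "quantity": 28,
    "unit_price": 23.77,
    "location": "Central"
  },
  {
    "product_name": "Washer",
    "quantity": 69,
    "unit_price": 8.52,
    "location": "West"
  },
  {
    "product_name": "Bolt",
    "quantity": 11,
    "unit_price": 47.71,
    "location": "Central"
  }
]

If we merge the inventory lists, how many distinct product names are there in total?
4

Schema mapping: "item_name" (warehouse_beta) = "product_name" (warehouse_alpha) = product name

Products in warehouse_beta: ['Gadget', 'Nut']
Products in warehouse_alpha: ['Bolt', 'Washer']

Union (unique products): ['Bolt', 'Gadget', 'Nut', 'Washer']
Count: 4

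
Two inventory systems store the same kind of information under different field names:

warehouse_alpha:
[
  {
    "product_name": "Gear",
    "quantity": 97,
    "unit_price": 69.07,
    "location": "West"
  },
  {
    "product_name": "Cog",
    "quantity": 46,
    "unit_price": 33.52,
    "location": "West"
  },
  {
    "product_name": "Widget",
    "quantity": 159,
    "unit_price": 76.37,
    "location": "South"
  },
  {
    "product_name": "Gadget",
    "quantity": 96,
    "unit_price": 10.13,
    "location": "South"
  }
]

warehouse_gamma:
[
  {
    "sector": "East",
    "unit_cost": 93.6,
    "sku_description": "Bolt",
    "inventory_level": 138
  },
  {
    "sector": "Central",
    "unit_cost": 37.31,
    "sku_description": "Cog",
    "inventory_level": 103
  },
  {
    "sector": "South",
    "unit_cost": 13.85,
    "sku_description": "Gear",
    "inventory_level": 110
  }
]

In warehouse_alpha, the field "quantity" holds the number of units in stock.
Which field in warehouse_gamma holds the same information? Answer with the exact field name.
inventory_level

In warehouse_alpha, "quantity" holds the number of units in stock.
The fields in warehouse_gamma are: "sector", "unit_cost", "sku_description", "inventory_level".
"inventory_level" is the match: the name refers to the same concept and its values are whole-number counts (e.g. 138, 103).
The other fields ("sector", "unit_cost", "sku_description") hold different kinds of data.

So "quantity" in warehouse_alpha corresponds to "inventory_level" in warehouse_gamma.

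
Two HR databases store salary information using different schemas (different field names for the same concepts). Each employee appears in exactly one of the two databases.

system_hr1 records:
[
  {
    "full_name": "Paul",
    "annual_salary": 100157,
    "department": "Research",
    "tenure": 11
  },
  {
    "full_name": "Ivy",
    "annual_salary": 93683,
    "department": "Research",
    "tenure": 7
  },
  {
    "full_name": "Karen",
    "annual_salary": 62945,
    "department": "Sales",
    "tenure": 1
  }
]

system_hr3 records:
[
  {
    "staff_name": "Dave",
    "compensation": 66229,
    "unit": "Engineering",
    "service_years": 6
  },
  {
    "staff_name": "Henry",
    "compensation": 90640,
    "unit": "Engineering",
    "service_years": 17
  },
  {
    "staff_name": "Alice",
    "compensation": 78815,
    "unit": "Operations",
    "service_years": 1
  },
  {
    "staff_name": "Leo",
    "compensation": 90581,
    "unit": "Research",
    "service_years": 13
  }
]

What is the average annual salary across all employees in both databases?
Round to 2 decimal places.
83292.86

Schema mapping: "annual_salary" (system_hr1) = "compensation" (system_hr3) = annual salary

All salaries: [100157, 93683, 62945, 66229, 90640, 78815, 90581]
Sum: 583050
Count: 7
Average: 583050 / 7 = 83292.86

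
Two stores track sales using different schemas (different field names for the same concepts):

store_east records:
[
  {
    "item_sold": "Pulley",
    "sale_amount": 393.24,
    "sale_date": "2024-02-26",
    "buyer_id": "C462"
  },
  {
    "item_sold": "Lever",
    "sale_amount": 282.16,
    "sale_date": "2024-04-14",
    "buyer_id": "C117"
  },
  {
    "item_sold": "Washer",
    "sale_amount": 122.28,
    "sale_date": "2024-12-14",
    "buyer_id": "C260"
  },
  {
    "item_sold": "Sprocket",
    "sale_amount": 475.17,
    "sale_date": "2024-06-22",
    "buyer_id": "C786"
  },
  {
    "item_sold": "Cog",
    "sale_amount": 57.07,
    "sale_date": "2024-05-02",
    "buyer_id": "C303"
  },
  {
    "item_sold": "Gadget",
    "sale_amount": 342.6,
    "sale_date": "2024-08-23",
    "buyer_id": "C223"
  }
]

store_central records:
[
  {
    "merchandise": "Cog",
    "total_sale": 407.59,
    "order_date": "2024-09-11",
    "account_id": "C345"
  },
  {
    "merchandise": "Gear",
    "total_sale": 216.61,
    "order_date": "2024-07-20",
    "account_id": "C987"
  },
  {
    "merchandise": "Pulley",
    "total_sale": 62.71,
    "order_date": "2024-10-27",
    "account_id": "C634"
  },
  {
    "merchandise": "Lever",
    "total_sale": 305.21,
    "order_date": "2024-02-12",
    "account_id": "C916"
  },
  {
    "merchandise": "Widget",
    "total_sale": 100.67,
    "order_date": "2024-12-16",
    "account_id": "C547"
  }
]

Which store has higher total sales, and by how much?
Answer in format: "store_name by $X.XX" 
store_east by $579.73

Schema mapping: "sale_amount" (store_east) = "total_sale" (store_central) = sale amount

Total for store_east: 1672.52
Total for store_central: 1092.79

Difference: |1672.52 - 1092.79| = 579.73
store_east has higher sales by $579.73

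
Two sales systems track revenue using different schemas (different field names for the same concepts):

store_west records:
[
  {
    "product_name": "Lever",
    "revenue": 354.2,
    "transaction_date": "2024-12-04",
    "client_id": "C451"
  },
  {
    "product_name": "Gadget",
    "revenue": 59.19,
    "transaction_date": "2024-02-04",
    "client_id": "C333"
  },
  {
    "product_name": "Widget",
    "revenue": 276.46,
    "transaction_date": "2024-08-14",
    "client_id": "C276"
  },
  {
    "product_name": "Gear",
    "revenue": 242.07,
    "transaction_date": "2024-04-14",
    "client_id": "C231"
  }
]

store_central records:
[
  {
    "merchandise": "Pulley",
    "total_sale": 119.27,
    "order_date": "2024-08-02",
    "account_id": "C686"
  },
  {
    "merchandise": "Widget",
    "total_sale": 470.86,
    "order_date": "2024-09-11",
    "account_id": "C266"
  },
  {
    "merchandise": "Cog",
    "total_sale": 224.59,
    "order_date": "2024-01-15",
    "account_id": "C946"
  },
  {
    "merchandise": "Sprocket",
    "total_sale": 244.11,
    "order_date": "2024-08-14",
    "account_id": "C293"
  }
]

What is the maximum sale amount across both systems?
470.86

Reconcile: "revenue" (store_west) = "total_sale" (store_central) = sale amount

Maximum in store_west: 354.2
Maximum in store_central: 470.86

Overall maximum: max(354.2, 470.86) = 470.86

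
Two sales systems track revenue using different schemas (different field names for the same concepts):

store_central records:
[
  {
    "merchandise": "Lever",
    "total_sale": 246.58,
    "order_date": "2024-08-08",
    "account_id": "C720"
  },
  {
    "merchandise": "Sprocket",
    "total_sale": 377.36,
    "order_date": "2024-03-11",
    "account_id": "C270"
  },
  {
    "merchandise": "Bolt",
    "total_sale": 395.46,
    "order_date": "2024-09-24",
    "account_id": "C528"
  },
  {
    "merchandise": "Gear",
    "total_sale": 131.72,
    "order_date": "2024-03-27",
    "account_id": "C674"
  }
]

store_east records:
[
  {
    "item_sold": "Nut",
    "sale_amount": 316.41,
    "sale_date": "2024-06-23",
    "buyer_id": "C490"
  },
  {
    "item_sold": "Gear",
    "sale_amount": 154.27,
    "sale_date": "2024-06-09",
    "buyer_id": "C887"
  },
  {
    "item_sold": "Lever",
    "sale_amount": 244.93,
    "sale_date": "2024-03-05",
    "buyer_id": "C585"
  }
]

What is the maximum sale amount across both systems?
395.46

Reconcile: "total_sale" (store_central) = "sale_amount" (store_east) = sale amount

Maximum in store_central: 395.46
Maximum in store_east: 316.41

Overall maximum: max(395.46, 316.41) = 395.46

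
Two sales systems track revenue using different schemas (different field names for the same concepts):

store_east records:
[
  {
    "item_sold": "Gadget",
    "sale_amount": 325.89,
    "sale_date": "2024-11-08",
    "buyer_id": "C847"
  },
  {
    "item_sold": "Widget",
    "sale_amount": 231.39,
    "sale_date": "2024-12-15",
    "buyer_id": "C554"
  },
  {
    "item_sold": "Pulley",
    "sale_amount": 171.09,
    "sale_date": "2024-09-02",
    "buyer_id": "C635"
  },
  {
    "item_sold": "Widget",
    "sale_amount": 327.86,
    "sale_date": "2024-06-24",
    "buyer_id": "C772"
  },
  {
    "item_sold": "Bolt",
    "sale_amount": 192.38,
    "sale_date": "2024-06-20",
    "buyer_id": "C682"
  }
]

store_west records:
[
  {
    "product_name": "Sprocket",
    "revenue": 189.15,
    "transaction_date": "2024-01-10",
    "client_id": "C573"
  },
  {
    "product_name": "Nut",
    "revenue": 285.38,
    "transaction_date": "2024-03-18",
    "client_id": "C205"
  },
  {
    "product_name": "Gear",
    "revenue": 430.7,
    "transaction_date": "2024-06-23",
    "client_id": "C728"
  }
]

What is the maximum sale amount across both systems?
430.7

Reconcile: "sale_amount" (store_east) = "revenue" (store_west) = sale amount

Maximum in store_east: 327.86
Maximum in store_west: 430.7

Overall maximum: max(327.86, 430.7) = 430.7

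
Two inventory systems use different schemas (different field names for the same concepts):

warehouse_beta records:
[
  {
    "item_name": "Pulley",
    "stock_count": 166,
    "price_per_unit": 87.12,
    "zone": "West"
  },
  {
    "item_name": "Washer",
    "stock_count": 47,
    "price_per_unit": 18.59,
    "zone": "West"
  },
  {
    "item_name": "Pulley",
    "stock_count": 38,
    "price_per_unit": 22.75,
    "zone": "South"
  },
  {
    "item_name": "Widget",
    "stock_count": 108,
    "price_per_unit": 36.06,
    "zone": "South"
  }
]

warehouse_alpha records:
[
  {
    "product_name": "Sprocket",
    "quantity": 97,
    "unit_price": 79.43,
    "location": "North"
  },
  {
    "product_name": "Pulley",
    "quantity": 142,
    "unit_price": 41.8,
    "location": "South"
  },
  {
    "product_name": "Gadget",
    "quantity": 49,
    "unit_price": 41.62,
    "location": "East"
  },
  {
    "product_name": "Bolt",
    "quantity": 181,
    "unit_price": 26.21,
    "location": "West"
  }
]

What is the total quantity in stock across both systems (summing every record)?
828

To reconcile these schemas, identify the field holding the quantity in stock in each system:
1. In warehouse_beta it is "stock_count"
2. In warehouse_alpha it is "quantity"

From warehouse_beta: 166 + 47 + 38 + 108 = 359
From warehouse_alpha: 97 + 142 + 49 + 181 = 469

Total: 359 + 469 = 828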